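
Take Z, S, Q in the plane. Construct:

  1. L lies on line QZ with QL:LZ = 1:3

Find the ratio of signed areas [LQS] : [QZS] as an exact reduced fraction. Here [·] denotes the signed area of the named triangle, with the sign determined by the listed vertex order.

[LQS]:[QZS] = -1/4

Assign Z = (0, 0), S = (1, 0), Q = (0, 1) — the answer is frame-independent, so this choice is without loss of generality.
1. L lies on line QZ with QL:LZ = 1:3 ⇒ L = (0, 3/4)
2·[LQS] = -1/4, 2·[QZS] = 1
[LQS]:[QZS] = -1/4:1 = -1/4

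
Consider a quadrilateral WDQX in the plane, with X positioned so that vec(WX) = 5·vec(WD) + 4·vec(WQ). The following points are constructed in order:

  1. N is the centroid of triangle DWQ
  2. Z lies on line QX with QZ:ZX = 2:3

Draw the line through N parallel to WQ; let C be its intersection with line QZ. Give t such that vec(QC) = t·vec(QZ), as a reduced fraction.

Choose coordinates W = (0, 0), D = (1, 0), Q = (0, 1), X = (5, 4).
1. N is the centroid of triangle DWQ ⇒ N = (1/3, 1/3)
2. Z lies on line QX with QZ:ZX = 2:3 ⇒ Z = (2, 11/5)
through N parallel to WQ: direction (0, 1); meets QZ at C = (1/3, 6/5)
C = Q + t·(Z−Q) with t = 1/6

t = 1/6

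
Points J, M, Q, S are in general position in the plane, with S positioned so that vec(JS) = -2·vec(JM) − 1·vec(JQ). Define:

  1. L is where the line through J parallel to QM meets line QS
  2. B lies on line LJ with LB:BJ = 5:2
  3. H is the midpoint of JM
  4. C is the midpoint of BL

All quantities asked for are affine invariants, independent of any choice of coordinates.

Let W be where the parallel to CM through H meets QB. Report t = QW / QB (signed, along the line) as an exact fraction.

Assign J = (0, 0), M = (1, 0), Q = (0, 1), S = (-2, -1) — the answer is frame-independent, so this choice is without loss of generality.
1. L is where the line through J parallel to QM meets line QS ⇒ L = (-1/2, 1/2)
2. B lies on line LJ with LB:BJ = 5:2 ⇒ B = (-1/7, 1/7)
3. H is the midpoint of JM ⇒ H = (1/2, 0)
4. C is the midpoint of BL ⇒ C = (-9/28, 9/28)
through H parallel to CM: direction (37/28, -9/28); meets QB at W = (-65/462, 12/77)
W = Q + t·(B−Q) with t = 65/66

t = 65/66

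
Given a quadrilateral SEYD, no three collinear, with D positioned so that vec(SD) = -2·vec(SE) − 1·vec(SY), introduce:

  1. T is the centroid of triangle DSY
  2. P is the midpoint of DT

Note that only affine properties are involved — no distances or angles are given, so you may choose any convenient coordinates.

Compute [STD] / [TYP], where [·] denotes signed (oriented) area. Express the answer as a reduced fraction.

[STD]:[TYP] = 2

Set S = (0, 0), E = (1, 0), Y = (0, 1), D = (-2, -1); any affine frame gives the same invariant.
1. T is the centroid of triangle DSY ⇒ T = (-2/3, 0)
2. P is the midpoint of DT ⇒ P = (-4/3, -1/2)
2·[STD] = 2/3, 2·[TYP] = 1/3
[STD]:[TYP] = 2/3:1/3 = 2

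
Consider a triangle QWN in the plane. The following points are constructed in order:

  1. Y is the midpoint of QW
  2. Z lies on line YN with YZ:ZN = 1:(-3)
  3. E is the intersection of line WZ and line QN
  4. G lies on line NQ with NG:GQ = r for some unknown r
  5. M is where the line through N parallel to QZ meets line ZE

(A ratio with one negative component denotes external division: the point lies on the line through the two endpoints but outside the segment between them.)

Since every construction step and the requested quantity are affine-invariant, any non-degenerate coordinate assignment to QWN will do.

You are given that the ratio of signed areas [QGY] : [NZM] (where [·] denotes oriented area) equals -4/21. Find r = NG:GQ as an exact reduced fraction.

Assign Q = (0, 0), W = (1, 0), N = (0, 1) — the answer is frame-independent, so this choice is without loss of generality.
1. Y is the midpoint of QW ⇒ Y = (1/2, 0)
2. Z lies on line YN with YZ:ZN = 1:(-3) ⇒ Z = (3/4, -1/2)
3. E is the intersection of line WZ and line QN ⇒ E = (0, -2)
4. With NG:GQ = r, write λ = r/(r+1) so G = N + λ·(Q−N); G is affine-linear in λ
5. M is where the line through N parallel to QZ meets line ZE ⇒ M = (9/8, 1/4)
Every point depending on G is an affine combination of G and λ-independent points, so each such coordinate is linear in λ; the λ² term in each signed area is a multiple of (Q−N)×(Q−N) = 0, so 2·[QGY] and 2·[NZM] are each linear in λ. Evaluating at λ=0 and λ=1:
  2·[QGY] = 1/2·λ − 1/2,   2·[NZM] = 9/8
So [QGY]:[NZM] = (1/2·λ − 1/2) / (9/8). Setting this equal to -4/21:
  1/2·λ − 1/2 = -4/21·(9/8)  ⇒  λ = 4/7
Then r = λ/(1−λ) = (4/7)/(3/7) = 4/3. Check: with r = 4/3, G = (0, 3/7) and [QGY]:[NZM] = -4/21 as required.

r = 4/3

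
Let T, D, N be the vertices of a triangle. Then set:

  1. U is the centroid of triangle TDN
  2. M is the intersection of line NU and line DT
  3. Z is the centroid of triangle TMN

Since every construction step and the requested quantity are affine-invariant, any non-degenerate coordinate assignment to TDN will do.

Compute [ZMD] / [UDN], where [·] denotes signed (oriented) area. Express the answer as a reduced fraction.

[ZMD]:[UDN] = 1/2

Set T = (0, 0), D = (1, 0), N = (0, 1); any affine frame gives the same invariant.
1. U is the centroid of triangle TDN ⇒ U = (1/3, 1/3)
2. M is the intersection of line NU and line DT ⇒ M = (1/2, 0)
3. Z is the centroid of triangle TMN ⇒ Z = (1/6, 1/3)
2·[ZMD] = 1/6, 2·[UDN] = 1/3
[ZMD]:[UDN] = 1/6:1/3 = 1/2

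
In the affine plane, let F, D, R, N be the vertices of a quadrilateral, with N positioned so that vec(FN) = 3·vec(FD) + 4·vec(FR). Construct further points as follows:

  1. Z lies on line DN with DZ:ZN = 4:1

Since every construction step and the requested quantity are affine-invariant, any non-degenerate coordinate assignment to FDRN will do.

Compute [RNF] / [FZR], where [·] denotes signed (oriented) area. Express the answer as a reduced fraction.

[RNF]:[FZR] = -15/13

Work in coordinates with F = (0, 0), D = (1, 0), R = (0, 1), N = (3, 4).
1. Z lies on line DN with DZ:ZN = 4:1 ⇒ Z = (13/5, 16/5)
2·[RNF] = -3, 2·[FZR] = 13/5
[RNF]:[FZR] = -3:13/5 = -15/13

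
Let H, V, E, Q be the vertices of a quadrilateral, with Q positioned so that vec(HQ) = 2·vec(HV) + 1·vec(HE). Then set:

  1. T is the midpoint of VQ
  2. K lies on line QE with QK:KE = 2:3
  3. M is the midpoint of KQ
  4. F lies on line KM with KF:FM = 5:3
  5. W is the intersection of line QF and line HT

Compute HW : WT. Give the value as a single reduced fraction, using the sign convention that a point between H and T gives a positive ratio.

Assign H = (0, 0), V = (1, 0), E = (0, 1), Q = (2, 1) — the answer is frame-independent, so this choice is without loss of generality.
1. T is the midpoint of VQ ⇒ T = (3/2, 1/2)
2. K lies on line QE with QK:KE = 2:3 ⇒ K = (6/5, 1)
3. M is the midpoint of KQ ⇒ M = (8/5, 1)
4. F lies on line KM with KF:FM = 5:3 ⇒ F = (29/20, 1)
5. W is the intersection of line QF and line HT ⇒ W = (3, 1)
W = H + t·(T−H) with t = 2, so HW:WT = t:(1−t) = 2:-1

HW:WT = -2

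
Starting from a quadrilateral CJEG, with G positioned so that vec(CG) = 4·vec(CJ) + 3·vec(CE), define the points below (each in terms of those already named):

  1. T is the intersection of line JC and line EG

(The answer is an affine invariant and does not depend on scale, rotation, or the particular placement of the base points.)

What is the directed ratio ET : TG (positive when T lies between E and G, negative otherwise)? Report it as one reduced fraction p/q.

Assign C = (0, 0), J = (1, 0), E = (0, 1), G = (4, 3) — the answer is frame-independent, so this choice is without loss of generality.
1. T is the intersection of line JC and line EG ⇒ T = (-2, 0)
T = E + t·(G−E) with t = -1/2, so ET:TG = t:(1−t) = -1/2:3/2

ET:TG = -1/3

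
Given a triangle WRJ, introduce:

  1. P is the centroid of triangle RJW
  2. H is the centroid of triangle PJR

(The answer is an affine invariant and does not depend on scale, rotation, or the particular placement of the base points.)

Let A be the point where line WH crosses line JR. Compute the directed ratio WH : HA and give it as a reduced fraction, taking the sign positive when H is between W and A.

Choose coordinates W = (0, 0), R = (1, 0), J = (0, 1).
1. P is the centroid of triangle RJW ⇒ P = (1/3, 1/3)
2. H is the centroid of triangle PJR ⇒ H = (4/9, 4/9)
line WH meets JR at A = (1/2, 1/2)
H = W + t·(A−W) with t = 8/9, so WH:HA = 8/9:1/9

WH:HA = 8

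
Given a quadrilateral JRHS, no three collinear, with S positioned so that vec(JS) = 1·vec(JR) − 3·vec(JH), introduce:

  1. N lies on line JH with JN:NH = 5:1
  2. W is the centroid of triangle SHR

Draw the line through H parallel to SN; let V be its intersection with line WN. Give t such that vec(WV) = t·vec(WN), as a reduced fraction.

t = 16/19

Choose coordinates J = (0, 0), R = (1, 0), H = (0, 1), S = (1, -3).
1. N lies on line JH with JN:NH = 5:1 ⇒ N = (0, 5/6)
2. W is the centroid of triangle SHR ⇒ W = (2/3, -2/3)
through H parallel to SN: direction (-1, 23/6); meets WN at V = (2/19, 34/57)
V = W + t·(N−W) with t = 16/19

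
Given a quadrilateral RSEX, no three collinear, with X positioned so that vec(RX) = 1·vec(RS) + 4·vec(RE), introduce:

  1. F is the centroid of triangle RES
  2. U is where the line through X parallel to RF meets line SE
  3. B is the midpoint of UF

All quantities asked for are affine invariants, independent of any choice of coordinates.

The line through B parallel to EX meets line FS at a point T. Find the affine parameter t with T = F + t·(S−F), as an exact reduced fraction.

Set R = (0, 0), S = (1, 0), E = (0, 1), X = (1, 4); any affine frame gives the same invariant.
1. F is the centroid of triangle RES ⇒ F = (1/3, 1/3)
2. U is where the line through X parallel to RF meets line SE ⇒ U = (-1, 2)
3. B is the midpoint of UF ⇒ B = (-1/3, 7/6)
through B parallel to EX: direction (1, 3); meets FS at T = (-10/21, 31/42)
T = F + t·(S−F) with t = -17/14

t = -17/14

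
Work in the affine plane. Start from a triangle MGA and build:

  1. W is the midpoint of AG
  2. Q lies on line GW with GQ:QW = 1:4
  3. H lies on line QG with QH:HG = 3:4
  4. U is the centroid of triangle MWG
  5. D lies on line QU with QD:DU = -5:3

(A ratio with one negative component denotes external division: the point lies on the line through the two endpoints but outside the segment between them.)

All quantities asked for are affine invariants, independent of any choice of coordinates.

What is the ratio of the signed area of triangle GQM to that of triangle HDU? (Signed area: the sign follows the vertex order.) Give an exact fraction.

[GQM]:[HDU] = -14/3

Set M = (0, 0), G = (1, 0), A = (0, 1); any affine frame gives the same invariant.
1. W is the midpoint of AG ⇒ W = (1/2, 1/2)
2. Q lies on line GW with GQ:QW = 1:4 ⇒ Q = (9/10, 1/10)
3. H lies on line QG with QH:HG = 3:4 ⇒ H = (33/35, 2/35)
4. U is the centroid of triangle MWG ⇒ U = (1/2, 1/6)
5. D lies on line QU with QD:DU = -5:3 ⇒ D = (-1/10, 4/15)
2·[GQM] = 1/10, 2·[HDU] = -3/140
[GQM]:[HDU] = 1/10:-3/140 = -14/3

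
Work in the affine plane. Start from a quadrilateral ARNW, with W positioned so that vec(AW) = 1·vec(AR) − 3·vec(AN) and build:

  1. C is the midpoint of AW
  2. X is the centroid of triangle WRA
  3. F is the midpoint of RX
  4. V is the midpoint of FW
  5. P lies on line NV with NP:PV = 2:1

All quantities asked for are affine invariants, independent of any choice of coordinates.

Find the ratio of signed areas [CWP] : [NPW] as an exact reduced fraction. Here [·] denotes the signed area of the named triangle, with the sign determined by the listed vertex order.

[CWP]:[NPW] = -9/11

Work in coordinates with A = (0, 0), R = (1, 0), N = (0, 1), W = (1, -3).
1. C is the midpoint of AW ⇒ C = (1/2, -3/2)
2. X is the centroid of triangle WRA ⇒ X = (2/3, -1)
3. F is the midpoint of RX ⇒ F = (5/6, -1/2)
4. V is the midpoint of FW ⇒ V = (11/12, -7/4)
5. P lies on line NV with NP:PV = 2:1 ⇒ P = (11/18, -5/6)
2·[CWP] = 1/2, 2·[NPW] = -11/18
[CWP]:[NPW] = 1/2:-11/18 = -9/11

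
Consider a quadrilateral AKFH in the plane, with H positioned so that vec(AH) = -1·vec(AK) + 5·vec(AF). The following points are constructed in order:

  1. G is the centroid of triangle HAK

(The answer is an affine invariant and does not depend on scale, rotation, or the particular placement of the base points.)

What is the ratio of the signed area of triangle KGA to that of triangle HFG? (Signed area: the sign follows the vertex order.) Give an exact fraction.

Set A = (0, 0), K = (1, 0), F = (0, 1), H = (-1, 5); any affine frame gives the same invariant.
1. G is the centroid of triangle HAK ⇒ G = (0, 5/3)
2·[KGA] = 5/3, 2·[HFG] = 2/3
[KGA]:[HFG] = 5/3:2/3 = 5/2

[KGA]:[HFG] = 5/2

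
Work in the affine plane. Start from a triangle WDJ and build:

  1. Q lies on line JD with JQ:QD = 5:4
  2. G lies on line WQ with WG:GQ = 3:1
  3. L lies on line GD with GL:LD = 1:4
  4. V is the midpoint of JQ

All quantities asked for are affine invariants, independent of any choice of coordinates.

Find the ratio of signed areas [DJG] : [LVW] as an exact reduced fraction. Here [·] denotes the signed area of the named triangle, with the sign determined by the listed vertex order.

Choose coordinates W = (0, 0), D = (1, 0), J = (0, 1).
1. Q lies on line JD with JQ:QD = 5:4 ⇒ Q = (5/9, 4/9)
2. G lies on line WQ with WG:GQ = 3:1 ⇒ G = (5/12, 1/3)
3. L lies on line GD with GL:LD = 1:4 ⇒ L = (8/15, 4/15)
4. V is the midpoint of JQ ⇒ V = (5/18, 13/18)
2·[DJG] = 1/4, 2·[LVW] = 14/45
[DJG]:[LVW] = 1/4:14/45 = 45/56

[DJG]:[LVW] = 45/56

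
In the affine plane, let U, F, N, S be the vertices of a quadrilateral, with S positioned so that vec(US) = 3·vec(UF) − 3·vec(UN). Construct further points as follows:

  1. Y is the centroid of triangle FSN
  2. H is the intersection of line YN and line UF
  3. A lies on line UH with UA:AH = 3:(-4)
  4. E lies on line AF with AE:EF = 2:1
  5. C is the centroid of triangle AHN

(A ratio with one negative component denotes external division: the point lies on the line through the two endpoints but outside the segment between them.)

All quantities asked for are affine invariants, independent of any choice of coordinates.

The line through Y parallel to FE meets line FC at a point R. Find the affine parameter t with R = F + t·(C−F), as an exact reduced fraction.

Choose coordinates U = (0, 0), F = (1, 0), N = (0, 1), S = (3, -3).
1. Y is the centroid of triangle FSN ⇒ Y = (4/3, -2/3)
2. H is the intersection of line YN and line UF ⇒ H = (4/5, 0)
3. A lies on line UH with UA:AH = 3:(-4) ⇒ A = (-12/5, 0)
4. E lies on line AF with AE:EF = 2:1 ⇒ E = (-2/15, 0)
5. C is the centroid of triangle AHN ⇒ C = (-8/15, 1/3)
through Y parallel to FE: direction (-17/15, 0); meets FC at R = (61/15, -2/3)
R = F + t·(C−F) with t = -2

t = -2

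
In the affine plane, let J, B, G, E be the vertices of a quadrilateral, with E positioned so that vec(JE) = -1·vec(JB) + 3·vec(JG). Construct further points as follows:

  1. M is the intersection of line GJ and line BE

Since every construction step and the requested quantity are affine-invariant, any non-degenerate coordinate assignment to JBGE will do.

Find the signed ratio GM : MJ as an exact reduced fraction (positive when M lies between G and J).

Set J = (0, 0), B = (1, 0), G = (0, 1), E = (-1, 3); any affine frame gives the same invariant.
1. M is the intersection of line GJ and line BE ⇒ M = (0, 3/2)
M = G + t·(J−G) with t = -1/2, so GM:MJ = t:(1−t) = -1/2:3/2

GM:MJ = -1/3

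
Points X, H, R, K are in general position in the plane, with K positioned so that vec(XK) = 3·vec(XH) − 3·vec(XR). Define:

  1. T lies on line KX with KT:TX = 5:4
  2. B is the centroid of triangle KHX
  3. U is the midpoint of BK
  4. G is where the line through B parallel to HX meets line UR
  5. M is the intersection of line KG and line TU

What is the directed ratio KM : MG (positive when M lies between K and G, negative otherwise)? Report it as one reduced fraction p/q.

KM:MG = 15/19

Work in coordinates with X = (0, 0), H = (1, 0), R = (0, 1), K = (3, -3).
1. T lies on line KX with KT:TX = 5:4 ⇒ T = (4/3, -4/3)
2. B is the centroid of triangle KHX ⇒ B = (4/3, -1)
3. U is the midpoint of BK ⇒ U = (13/6, -2)
4. G is where the line through B parallel to HX meets line UR ⇒ G = (13/9, -1)
5. M is the intersection of line KG and line TU ⇒ M = (118/51, -36/17)
M = K + t·(G−K) with t = 15/34, so KM:MG = t:(1−t) = 15/34:19/34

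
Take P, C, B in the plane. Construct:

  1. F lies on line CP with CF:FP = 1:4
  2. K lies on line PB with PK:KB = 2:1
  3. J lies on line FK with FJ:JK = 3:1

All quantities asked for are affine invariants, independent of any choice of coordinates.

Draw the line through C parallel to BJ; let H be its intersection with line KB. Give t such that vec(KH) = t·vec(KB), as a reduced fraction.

t = 11/2

Assign P = (0, 0), C = (1, 0), B = (0, 1) — the answer is frame-independent, so this choice is without loss of generality.
1. F lies on line CP with CF:FP = 1:4 ⇒ F = (4/5, 0)
2. K lies on line PB with PK:KB = 2:1 ⇒ K = (0, 2/3)
3. J lies on line FK with FJ:JK = 3:1 ⇒ J = (1/5, 1/2)
through C parallel to BJ: direction (1/5, -1/2); meets KB at H = (0, 5/2)
H = K + t·(B−K) with t = 11/2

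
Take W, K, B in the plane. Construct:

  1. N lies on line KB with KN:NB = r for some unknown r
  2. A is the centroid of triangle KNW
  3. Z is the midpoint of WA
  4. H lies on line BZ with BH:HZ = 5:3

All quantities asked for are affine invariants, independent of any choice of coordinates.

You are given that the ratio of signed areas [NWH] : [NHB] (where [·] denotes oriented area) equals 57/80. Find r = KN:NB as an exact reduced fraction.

r = 3/4

Assign W = (0, 0), K = (1, 0), B = (0, 1) — the answer is frame-independent, so this choice is without loss of generality.
1. With KN:NB = r, write λ = r/(r+1) so N = K + λ·(B−K); N is affine-linear in λ
2. A is the centroid of triangle KNW ⇒ A is an affine combination of earlier points and hence also affine-linear in λ
3. Z is the midpoint of WA ⇒ Z is an affine combination of earlier points and hence also affine-linear in λ
4. H lies on line BZ with BH:HZ = 5:3 ⇒ H is an affine combination of earlier points and hence also affine-linear in λ
Every point depending on N is an affine combination of N and λ-independent points, so each such coordinate is linear in λ; the λ² term in each signed area is a multiple of (B−K)×(B−K) = 0, so 2·[NWH] and 2·[NHB] are each linear in λ. Evaluating at λ=0 and λ=1:
  2·[NWH] = 23/48·λ − 3/8,   2·[NHB] = 5/12·λ − 5/12
So [NWH]:[NHB] = (23/48·λ − 3/8) / (5/12·λ − 5/12). Setting this equal to 57/80:
  23/48·λ − 3/8 = 57/80·(5/12·λ − 5/12)  ⇒  λ = 3/7
Then r = λ/(1−λ) = (3/7)/(4/7) = 3/4. Check: with r = 3/4, N = (4/7, 3/7) and [NWH]:[NHB] = 57/80 as required.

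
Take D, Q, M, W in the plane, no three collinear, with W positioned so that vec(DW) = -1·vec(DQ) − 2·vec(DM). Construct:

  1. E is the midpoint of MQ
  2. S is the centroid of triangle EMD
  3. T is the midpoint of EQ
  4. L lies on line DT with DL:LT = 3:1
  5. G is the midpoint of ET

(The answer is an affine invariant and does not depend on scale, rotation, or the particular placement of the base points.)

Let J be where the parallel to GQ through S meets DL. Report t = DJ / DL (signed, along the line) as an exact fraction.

Set D = (0, 0), Q = (1, 0), M = (0, 1), W = (-1, -2); any affine frame gives the same invariant.
1. E is the midpoint of MQ ⇒ E = (1/2, 1/2)
2. S is the centroid of triangle EMD ⇒ S = (1/6, 1/2)
3. T is the midpoint of EQ ⇒ T = (3/4, 1/4)
4. L lies on line DT with DL:LT = 3:1 ⇒ L = (9/16, 3/16)
5. G is the midpoint of ET ⇒ G = (5/8, 3/8)
through S parallel to GQ: direction (3/8, -3/8); meets DL at J = (1/2, 1/6)
J = D + t·(L−D) with t = 8/9

t = 8/9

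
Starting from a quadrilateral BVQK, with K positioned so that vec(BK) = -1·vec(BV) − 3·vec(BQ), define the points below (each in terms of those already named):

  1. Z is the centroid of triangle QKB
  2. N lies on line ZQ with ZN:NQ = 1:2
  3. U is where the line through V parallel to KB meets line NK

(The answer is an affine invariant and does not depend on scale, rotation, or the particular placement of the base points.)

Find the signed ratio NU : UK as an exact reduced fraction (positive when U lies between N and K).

NU:UK = -32/27

Work in coordinates with B = (0, 0), V = (1, 0), Q = (0, 1), K = (-1, -3).
1. Z is the centroid of triangle QKB ⇒ Z = (-1/3, -2/3)
2. N lies on line ZQ with ZN:NQ = 1:2 ⇒ N = (-2/9, -1/9)
3. U is where the line through V parallel to KB meets line NK ⇒ U = (-26/5, -93/5)
U = N + t·(K−N) with t = 32/5, so NU:UK = t:(1−t) = 32/5:-27/5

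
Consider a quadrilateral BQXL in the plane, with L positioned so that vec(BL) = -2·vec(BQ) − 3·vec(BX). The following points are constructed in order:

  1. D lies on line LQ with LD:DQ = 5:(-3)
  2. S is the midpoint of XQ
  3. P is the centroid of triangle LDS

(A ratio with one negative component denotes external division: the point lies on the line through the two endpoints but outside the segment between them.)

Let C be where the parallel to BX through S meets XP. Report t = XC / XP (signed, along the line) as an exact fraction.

Choose coordinates B = (0, 0), Q = (1, 0), X = (0, 1), L = (-2, -3).
1. D lies on line LQ with LD:DQ = 5:(-3) ⇒ D = (11/2, 9/2)
2. S is the midpoint of XQ ⇒ S = (1/2, 1/2)
3. P is the centroid of triangle LDS ⇒ P = (4/3, 2/3)
through S parallel to BX: direction (0, 1); meets XP at C = (1/2, 7/8)
C = X + t·(P−X) with t = 3/8

t = 3/8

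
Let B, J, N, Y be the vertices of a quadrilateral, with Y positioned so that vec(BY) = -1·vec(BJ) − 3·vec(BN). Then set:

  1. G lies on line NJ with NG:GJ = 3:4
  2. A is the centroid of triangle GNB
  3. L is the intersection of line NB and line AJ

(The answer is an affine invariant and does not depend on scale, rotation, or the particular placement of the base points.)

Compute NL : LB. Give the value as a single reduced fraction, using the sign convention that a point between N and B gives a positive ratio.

Assign B = (0, 0), J = (1, 0), N = (0, 1), Y = (-1, -3) — the answer is frame-independent, so this choice is without loss of generality.
1. G lies on line NJ with NG:GJ = 3:4 ⇒ G = (3/7, 4/7)
2. A is the centroid of triangle GNB ⇒ A = (1/7, 11/21)
3. L is the intersection of line NB and line AJ ⇒ L = (0, 11/18)
L = N + t·(B−N) with t = 7/18, so NL:LB = t:(1−t) = 7/18:11/18

NL:LB = 7/11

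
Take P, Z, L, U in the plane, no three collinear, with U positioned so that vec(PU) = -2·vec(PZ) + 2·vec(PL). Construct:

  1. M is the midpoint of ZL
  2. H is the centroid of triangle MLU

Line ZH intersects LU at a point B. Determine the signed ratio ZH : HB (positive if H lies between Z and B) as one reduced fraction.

ZH:HB = 5

Set P = (0, 0), Z = (1, 0), L = (0, 1), U = (-2, 2); any affine frame gives the same invariant.
1. M is the midpoint of ZL ⇒ M = (1/2, 1/2)
2. H is the centroid of triangle MLU ⇒ H = (-1/2, 7/6)
line ZH meets LU at B = (-4/5, 7/5)
H = Z + t·(B−Z) with t = 5/6, so ZH:HB = 5/6:1/6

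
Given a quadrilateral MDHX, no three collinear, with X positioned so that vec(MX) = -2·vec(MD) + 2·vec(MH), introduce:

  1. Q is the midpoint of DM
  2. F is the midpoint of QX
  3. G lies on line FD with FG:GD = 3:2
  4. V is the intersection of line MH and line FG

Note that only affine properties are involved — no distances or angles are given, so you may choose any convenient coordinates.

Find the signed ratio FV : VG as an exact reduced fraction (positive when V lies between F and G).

Assign M = (0, 0), D = (1, 0), H = (0, 1), X = (-2, 2) — the answer is frame-independent, so this choice is without loss of generality.
1. Q is the midpoint of DM ⇒ Q = (1/2, 0)
2. F is the midpoint of QX ⇒ F = (-3/4, 1)
3. G lies on line FD with FG:GD = 3:2 ⇒ G = (3/10, 2/5)
4. V is the intersection of line MH and line FG ⇒ V = (0, 4/7)
V = F + t·(G−F) with t = 5/7, so FV:VG = t:(1−t) = 5/7:2/7

FV:VG = 5/2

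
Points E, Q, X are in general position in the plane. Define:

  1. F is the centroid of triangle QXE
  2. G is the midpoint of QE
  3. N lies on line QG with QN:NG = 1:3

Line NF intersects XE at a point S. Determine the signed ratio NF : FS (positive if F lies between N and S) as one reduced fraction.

Assign E = (0, 0), Q = (1, 0), X = (0, 1) — the answer is frame-independent, so this choice is without loss of generality.
1. F is the centroid of triangle QXE ⇒ F = (1/3, 1/3)
2. G is the midpoint of QE ⇒ G = (1/2, 0)
3. N lies on line QG with QN:NG = 1:3 ⇒ N = (7/8, 0)
line NF meets XE at S = (0, 7/13)
F = N + t·(S−N) with t = 13/21, so NF:FS = 13/21:8/21

NF:FS = 13/8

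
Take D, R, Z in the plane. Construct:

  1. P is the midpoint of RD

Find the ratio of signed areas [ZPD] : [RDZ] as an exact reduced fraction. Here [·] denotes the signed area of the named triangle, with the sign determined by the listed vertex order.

[ZPD]:[RDZ] = 1/2

Assign D = (0, 0), R = (1, 0), Z = (0, 1) — the answer is frame-independent, so this choice is without loss of generality.
1. P is the midpoint of RD ⇒ P = (1/2, 0)
2·[ZPD] = -1/2, 2·[RDZ] = -1
[ZPD]:[RDZ] = -1/2:-1 = 1/2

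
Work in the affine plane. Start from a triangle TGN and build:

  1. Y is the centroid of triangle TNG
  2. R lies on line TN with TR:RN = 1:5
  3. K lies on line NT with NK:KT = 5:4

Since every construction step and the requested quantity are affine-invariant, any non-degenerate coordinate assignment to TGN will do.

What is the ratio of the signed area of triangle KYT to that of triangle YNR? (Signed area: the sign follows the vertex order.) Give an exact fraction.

[KYT]:[YNR] = -8/15

Set T = (0, 0), G = (1, 0), N = (0, 1); any affine frame gives the same invariant.
1. Y is the centroid of triangle TNG ⇒ Y = (1/3, 1/3)
2. R lies on line TN with TR:RN = 1:5 ⇒ R = (0, 1/6)
3. K lies on line NT with NK:KT = 5:4 ⇒ K = (0, 4/9)
2·[KYT] = -4/27, 2·[YNR] = 5/18
[KYT]:[YNR] = -4/27:5/18 = -8/15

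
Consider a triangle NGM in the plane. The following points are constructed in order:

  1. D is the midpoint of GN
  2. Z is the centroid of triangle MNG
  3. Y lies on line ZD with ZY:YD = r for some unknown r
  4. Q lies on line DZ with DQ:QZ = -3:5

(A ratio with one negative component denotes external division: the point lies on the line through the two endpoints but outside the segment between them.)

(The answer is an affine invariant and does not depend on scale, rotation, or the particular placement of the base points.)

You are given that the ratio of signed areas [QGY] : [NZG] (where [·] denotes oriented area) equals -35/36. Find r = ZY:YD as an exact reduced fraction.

Set N = (0, 0), G = (1, 0), M = (0, 1); any affine frame gives the same invariant.
1. D is the midpoint of GN ⇒ D = (1/2, 0)
2. Z is the centroid of triangle MNG ⇒ Z = (1/3, 1/3)
3. With ZY:YD = r, write λ = r/(r+1) so Y = Z + λ·(D−Z); Y is affine-linear in λ
4. Q lies on line DZ with DQ:QZ = -3:5 ⇒ Q = (3/4, -1/2)
Every point depending on Y is an affine combination of Y and λ-independent points, so each such coordinate is linear in λ; the λ² term in each signed area is a multiple of (D−Z)×(D−Z) = 0, so 2·[QGY] and 2·[NZG] are each linear in λ. Evaluating at λ=0 and λ=1:
  2·[QGY] = -1/6·λ + 5/12,   2·[NZG] = -1/3
So [QGY]:[NZG] = (-1/6·λ + 5/12) / (-1/3). Setting this equal to -35/36:
  -1/6·λ + 5/12 = -35/36·(-1/3)  ⇒  λ = 5/9
Then r = λ/(1−λ) = (5/9)/(4/9) = 5/4. Check: with r = 5/4, Y = (23/54, 4/27) and [QGY]:[NZG] = -35/36 as required.

r = 5/4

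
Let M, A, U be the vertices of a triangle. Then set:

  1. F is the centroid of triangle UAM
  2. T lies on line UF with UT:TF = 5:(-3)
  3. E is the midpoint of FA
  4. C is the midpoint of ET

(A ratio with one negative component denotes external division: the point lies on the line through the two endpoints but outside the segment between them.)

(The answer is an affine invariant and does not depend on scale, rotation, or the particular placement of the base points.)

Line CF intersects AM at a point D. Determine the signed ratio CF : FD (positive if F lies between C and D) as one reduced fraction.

Work in coordinates with M = (0, 0), A = (1, 0), U = (0, 1).
1. F is the centroid of triangle UAM ⇒ F = (1/3, 1/3)
2. T lies on line UF with UT:TF = 5:(-3) ⇒ T = (5/6, -2/3)
3. E is the midpoint of FA ⇒ E = (2/3, 1/6)
4. C is the midpoint of ET ⇒ C = (3/4, -1/4)
line CF meets AM at D = (4/7, 0)
F = C + t·(D−C) with t = 7/3, so CF:FD = 7/3:-4/3

CF:FD = -7/4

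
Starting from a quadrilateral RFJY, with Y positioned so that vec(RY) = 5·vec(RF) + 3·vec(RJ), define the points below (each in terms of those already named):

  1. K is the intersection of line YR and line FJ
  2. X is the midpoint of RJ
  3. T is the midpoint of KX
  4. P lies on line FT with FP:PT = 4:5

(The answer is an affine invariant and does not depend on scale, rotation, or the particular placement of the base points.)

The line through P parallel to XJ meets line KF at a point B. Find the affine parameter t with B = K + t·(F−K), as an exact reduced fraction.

t = 5/27

Assign R = (0, 0), F = (1, 0), J = (0, 1), Y = (5, 3) — the answer is frame-independent, so this choice is without loss of generality.
1. K is the intersection of line YR and line FJ ⇒ K = (5/8, 3/8)
2. X is the midpoint of RJ ⇒ X = (0, 1/2)
3. T is the midpoint of KX ⇒ T = (5/16, 7/16)
4. P lies on line FT with FP:PT = 4:5 ⇒ P = (25/36, 7/36)
through P parallel to XJ: direction (0, 1/2); meets KF at B = (25/36, 11/36)
B = K + t·(F−K) with t = 5/27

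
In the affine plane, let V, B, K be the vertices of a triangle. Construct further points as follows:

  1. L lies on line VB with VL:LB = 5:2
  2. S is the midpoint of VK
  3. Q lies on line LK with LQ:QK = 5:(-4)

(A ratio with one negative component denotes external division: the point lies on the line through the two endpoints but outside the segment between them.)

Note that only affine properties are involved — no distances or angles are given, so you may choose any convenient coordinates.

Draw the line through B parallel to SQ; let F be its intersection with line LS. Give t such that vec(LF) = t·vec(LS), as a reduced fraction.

Choose coordinates V = (0, 0), B = (1, 0), K = (0, 1).
1. L lies on line VB with VL:LB = 5:2 ⇒ L = (5/7, 0)
2. S is the midpoint of VK ⇒ S = (0, 1/2)
3. Q lies on line LK with LQ:QK = 5:(-4) ⇒ Q = (-20/7, 5)
through B parallel to SQ: direction (-20/7, 9/2); meets LS at F = (43/35, -9/25)
F = L + t·(S−L) with t = -18/25

t = -18/25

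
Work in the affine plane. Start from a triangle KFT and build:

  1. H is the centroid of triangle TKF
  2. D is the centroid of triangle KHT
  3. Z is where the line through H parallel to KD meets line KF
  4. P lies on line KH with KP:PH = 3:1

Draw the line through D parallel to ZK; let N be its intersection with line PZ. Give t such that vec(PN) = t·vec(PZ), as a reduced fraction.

Assign K = (0, 0), F = (1, 0), T = (0, 1) — the answer is frame-independent, so this choice is without loss of generality.
1. H is the centroid of triangle TKF ⇒ H = (1/3, 1/3)
2. D is the centroid of triangle KHT ⇒ D = (1/9, 4/9)
3. Z is where the line through H parallel to KD meets line KF ⇒ Z = (1/4, 0)
4. P lies on line KH with KP:PH = 3:1 ⇒ P = (1/4, 1/4)
through D parallel to ZK: direction (-1/4, 0); meets PZ at N = (1/4, 4/9)
N = P + t·(Z−P) with t = -7/9

t = -7/9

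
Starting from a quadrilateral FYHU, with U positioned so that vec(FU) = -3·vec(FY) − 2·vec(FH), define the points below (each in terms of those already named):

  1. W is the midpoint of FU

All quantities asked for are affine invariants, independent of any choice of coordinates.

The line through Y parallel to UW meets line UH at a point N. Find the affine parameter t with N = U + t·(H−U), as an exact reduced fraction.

t = -2/3

Work in coordinates with F = (0, 0), Y = (1, 0), H = (0, 1), U = (-3, -2).
1. W is the midpoint of FU ⇒ W = (-3/2, -1)
through Y parallel to UW: direction (3/2, 1); meets UH at N = (-5, -4)
N = U + t·(H−U) with t = -2/3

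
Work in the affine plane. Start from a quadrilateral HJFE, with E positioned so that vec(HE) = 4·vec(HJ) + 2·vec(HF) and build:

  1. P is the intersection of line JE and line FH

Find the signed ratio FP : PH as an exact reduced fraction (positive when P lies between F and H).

FP:PH = -5/2

Assign H = (0, 0), J = (1, 0), F = (0, 1), E = (4, 2) — the answer is frame-independent, so this choice is without loss of generality.
1. P is the intersection of line JE and line FH ⇒ P = (0, -2/3)
P = F + t·(H−F) with t = 5/3, so FP:PH = t:(1−t) = 5/3:-2/3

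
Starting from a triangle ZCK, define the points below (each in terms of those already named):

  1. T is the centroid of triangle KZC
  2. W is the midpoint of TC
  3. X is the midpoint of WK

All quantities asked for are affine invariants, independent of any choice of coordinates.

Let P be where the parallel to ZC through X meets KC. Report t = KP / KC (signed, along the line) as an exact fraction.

Assign Z = (0, 0), C = (1, 0), K = (0, 1) — the answer is frame-independent, so this choice is without loss of generality.
1. T is the centroid of triangle KZC ⇒ T = (1/3, 1/3)
2. W is the midpoint of TC ⇒ W = (2/3, 1/6)
3. X is the midpoint of WK ⇒ X = (1/3, 7/12)
through X parallel to ZC: direction (1, 0); meets KC at P = (5/12, 7/12)
P = K + t·(C−K) with t = 5/12

t = 5/12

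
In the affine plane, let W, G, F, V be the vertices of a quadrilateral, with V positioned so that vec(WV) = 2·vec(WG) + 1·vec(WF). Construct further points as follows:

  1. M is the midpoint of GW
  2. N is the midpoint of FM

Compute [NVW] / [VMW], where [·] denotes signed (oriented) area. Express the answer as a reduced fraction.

Assign W = (0, 0), G = (1, 0), F = (0, 1), V = (2, 1) — the answer is frame-independent, so this choice is without loss of generality.
1. M is the midpoint of GW ⇒ M = (1/2, 0)
2. N is the midpoint of FM ⇒ N = (1/4, 1/2)
2·[NVW] = -3/4, 2·[VMW] = -1/2
[NVW]:[VMW] = -3/4:-1/2 = 3/2

[NVW]:[VMW] = 3/2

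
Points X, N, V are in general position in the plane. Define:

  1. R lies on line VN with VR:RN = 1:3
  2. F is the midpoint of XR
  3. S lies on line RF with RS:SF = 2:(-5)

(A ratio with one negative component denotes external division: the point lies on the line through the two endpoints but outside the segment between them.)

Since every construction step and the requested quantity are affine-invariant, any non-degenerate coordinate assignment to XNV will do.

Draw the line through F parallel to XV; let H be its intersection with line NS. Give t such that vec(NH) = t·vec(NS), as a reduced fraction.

Work in coordinates with X = (0, 0), N = (1, 0), V = (0, 1).
1. R lies on line VN with VR:RN = 1:3 ⇒ R = (1/4, 3/4)
2. F is the midpoint of XR ⇒ F = (1/8, 3/8)
3. S lies on line RF with RS:SF = 2:(-5) ⇒ S = (1/3, 1)
through F parallel to XV: direction (0, 1); meets NS at H = (1/8, 21/16)
H = N + t·(S−N) with t = 21/16

t = 21/16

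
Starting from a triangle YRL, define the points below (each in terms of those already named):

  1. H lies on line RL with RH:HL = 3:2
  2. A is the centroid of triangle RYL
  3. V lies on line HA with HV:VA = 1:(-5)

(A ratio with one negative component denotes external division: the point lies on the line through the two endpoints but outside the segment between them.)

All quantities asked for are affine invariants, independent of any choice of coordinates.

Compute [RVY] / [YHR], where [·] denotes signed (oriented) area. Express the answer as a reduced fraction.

[RVY]:[YHR] = -10/9

Assign Y = (0, 0), R = (1, 0), L = (0, 1) — the answer is frame-independent, so this choice is without loss of generality.
1. H lies on line RL with RH:HL = 3:2 ⇒ H = (2/5, 3/5)
2. A is the centroid of triangle RYL ⇒ A = (1/3, 1/3)
3. V lies on line HA with HV:VA = 1:(-5) ⇒ V = (5/12, 2/3)
2·[RVY] = 2/3, 2·[YHR] = -3/5
[RVY]:[YHR] = 2/3:-3/5 = -10/9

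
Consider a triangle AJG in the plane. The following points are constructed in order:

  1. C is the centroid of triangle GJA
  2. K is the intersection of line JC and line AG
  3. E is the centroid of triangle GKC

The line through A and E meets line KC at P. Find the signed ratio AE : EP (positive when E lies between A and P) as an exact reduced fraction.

Choose coordinates A = (0, 0), J = (1, 0), G = (0, 1).
1. C is the centroid of triangle GJA ⇒ C = (1/3, 1/3)
2. K is the intersection of line JC and line AG ⇒ K = (0, 1/2)
3. E is the centroid of triangle GKC ⇒ E = (1/9, 11/18)
line AE meets KC at P = (1/12, 11/24)
E = A + t·(P−A) with t = 4/3, so AE:EP = 4/3:-1/3

AE:EP = -4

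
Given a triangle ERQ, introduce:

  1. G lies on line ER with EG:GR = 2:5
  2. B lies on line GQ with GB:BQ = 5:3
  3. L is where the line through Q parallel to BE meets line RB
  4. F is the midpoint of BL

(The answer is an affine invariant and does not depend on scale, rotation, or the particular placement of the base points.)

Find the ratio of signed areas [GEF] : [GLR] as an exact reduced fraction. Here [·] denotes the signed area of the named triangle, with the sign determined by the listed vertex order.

[GEF]:[GLR] = 76/205

Work in coordinates with E = (0, 0), R = (1, 0), Q = (0, 1).
1. G lies on line ER with EG:GR = 2:5 ⇒ G = (2/7, 0)
2. B lies on line GQ with GB:BQ = 5:3 ⇒ B = (3/28, 5/8)
3. L is where the line through Q parallel to BE meets line RB ⇒ L = (-9/196, 41/56)
4. F is the midpoint of BL ⇒ F = (3/98, 19/28)
2·[GEF] = -19/98, 2·[GLR] = -205/392
[GEF]:[GLR] = -19/98:-205/392 = 76/205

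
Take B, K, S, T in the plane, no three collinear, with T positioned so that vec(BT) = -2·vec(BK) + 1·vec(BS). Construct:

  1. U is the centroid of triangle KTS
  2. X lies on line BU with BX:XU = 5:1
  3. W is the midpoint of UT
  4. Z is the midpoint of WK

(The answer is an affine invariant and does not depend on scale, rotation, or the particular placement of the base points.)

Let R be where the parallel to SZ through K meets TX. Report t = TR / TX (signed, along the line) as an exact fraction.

Work in coordinates with B = (0, 0), K = (1, 0), S = (0, 1), T = (-2, 1).
1. U is the centroid of triangle KTS ⇒ U = (-1/3, 2/3)
2. X lies on line BU with BX:XU = 5:1 ⇒ X = (-5/18, 5/9)
3. W is the midpoint of UT ⇒ W = (-7/6, 5/6)
4. Z is the midpoint of WK ⇒ Z = (-1/12, 5/12)
through K parallel to SZ: direction (-1/12, -7/12); meets TX at R = (232/225, 49/225)
R = T + t·(X−T) with t = 44/25

t = 44/25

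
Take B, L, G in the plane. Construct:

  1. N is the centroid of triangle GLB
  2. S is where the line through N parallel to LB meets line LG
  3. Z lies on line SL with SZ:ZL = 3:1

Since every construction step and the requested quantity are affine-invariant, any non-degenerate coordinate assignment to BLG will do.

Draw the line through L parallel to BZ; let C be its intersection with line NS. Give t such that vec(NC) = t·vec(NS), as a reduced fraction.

Work in coordinates with B = (0, 0), L = (1, 0), G = (0, 1).
1. N is the centroid of triangle GLB ⇒ N = (1/3, 1/3)
2. S is where the line through N parallel to LB meets line LG ⇒ S = (2/3, 1/3)
3. Z lies on line SL with SZ:ZL = 3:1 ⇒ Z = (11/12, 1/12)
through L parallel to BZ: direction (11/12, 1/12); meets NS at C = (14/3, 1/3)
C = N + t·(S−N) with t = 13

t = 13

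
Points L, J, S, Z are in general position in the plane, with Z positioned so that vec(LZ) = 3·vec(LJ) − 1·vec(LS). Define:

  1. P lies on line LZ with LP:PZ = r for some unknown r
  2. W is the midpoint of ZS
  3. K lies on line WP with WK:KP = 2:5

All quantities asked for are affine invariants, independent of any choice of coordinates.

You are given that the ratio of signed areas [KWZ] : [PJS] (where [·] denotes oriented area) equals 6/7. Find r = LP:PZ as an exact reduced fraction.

r = 3/2

Set L = (0, 0), J = (1, 0), S = (0, 1), Z = (3, -1); any affine frame gives the same invariant.
1. With LP:PZ = r, write λ = r/(r+1) so P = L + λ·(Z−L); P is affine-linear in λ
2. W is the midpoint of ZS ⇒ W = (3/2, 0)
3. K lies on line WP with WK:KP = 2:5 ⇒ K is an affine combination of earlier points and hence also affine-linear in λ
Every point depending on P is an affine combination of P and λ-independent points, so each such coordinate is linear in λ; the λ² term in each signed area is a multiple of (Z−L)×(Z−L) = 0, so 2·[KWZ] and 2·[PJS] are each linear in λ. Evaluating at λ=0 and λ=1:
  2·[KWZ] = 3/7·λ − 3/7,   2·[PJS] = -2·λ + 1
So [KWZ]:[PJS] = (3/7·λ − 3/7) / (-2·λ + 1). Setting this equal to 6/7:
  3/7·λ − 3/7 = 6/7·(-2·λ + 1)  ⇒  λ = 3/5
Then r = λ/(1−λ) = (3/5)/(2/5) = 3/2. Check: with r = 3/2, P = (9/5, -3/5) and [KWZ]:[PJS] = 6/7 as required.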